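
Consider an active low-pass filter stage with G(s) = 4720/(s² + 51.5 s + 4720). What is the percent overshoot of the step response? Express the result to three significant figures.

%OS ≈ 28.1%

Matching coefficients with s² + 2ζω_n s + ω_n² gives ω_n² = 4720 ⇒ ω_n = 68.7 rad/s, and ζ = 51.5/(2ω_n) = 0.375.
%OS = 100·exp(−πζ/√(1−ζ²)) = 28.1%.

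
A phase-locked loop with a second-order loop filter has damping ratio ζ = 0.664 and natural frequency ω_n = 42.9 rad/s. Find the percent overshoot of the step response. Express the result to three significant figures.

For an underdamped second-order system, %OS = 100·exp(−πζ/√(1−ζ²)).
πζ/√(1−ζ²) = π·0.664/√(1−0.441) = 2.790, so %OS = 100·e^(−2.790) = 6.14%.

%OS ≈ 6.14%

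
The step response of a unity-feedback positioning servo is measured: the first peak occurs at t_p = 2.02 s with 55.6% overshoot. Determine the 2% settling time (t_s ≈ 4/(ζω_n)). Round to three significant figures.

t_s ≈ 13.8 s

From the overshoot, ζ = −ln(OS)/√(π²+ln²(OS)) = 0.184.
t_p = π/ω_d ⇒ ω_d = 1.56 rad/s; then ω_n = ω_d/√(1−ζ²) = 1.58 rad/s.
t_s ≈ 4/(ζω_n) = 4/(0.184·1.58) = 13.8 s.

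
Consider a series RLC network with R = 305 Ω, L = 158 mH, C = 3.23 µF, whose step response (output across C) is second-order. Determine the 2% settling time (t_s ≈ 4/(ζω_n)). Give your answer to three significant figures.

For a series RLC circuit (capacitor voltage as output), ω_n = 1/√(LC) = 1/√(158 mH · 3.23 µF) = 1400 rad/s.
ζ = (R/2)·√(C/L) = (305/2)·√(3.23 µF/158 mH) = 0.690.
t_s ≈ 4/(ζω_n) = 0.00414 s.

t_s ≈ 0.00414 s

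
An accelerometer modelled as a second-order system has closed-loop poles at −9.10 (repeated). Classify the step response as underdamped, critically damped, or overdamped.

critically damped

Since there is a repeated negative-real pole, the response is critically damped.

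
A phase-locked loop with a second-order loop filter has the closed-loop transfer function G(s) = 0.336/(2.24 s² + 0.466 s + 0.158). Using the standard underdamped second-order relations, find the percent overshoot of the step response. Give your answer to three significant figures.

Dividing through by 2.24: denominator becomes s² + 0.2080 s + 0.07054.
So ω_n = √0.07054 = 0.266 rad/s and ζ = 0.2080/(2·0.266) = 0.392.
%OS = 100 e^{−πζ/√(1−ζ²)} with ζ = 0.392 gives 26.3%.

%OS ≈ 26.3%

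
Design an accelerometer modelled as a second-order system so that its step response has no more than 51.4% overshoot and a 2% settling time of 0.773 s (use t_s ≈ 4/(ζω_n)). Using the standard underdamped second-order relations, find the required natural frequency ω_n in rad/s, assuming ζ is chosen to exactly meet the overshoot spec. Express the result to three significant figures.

From %OS = 100·exp(−πζ/√(1−ζ²)), invert to get ζ = −ln(OS)/√(π² + ln²(OS)) with OS = 0.514.
−ln 0.514 = 0.6655, so ζ = 0.6655/√(π² + 0.4429) = 0.207.
From t_s ≈ 4/(ζω_n): ω_n = 4/(ζ·t_s) = 4/(0.207·0.773) = 25.0 rad/s.

ω_n ≈ 25.0 rad/s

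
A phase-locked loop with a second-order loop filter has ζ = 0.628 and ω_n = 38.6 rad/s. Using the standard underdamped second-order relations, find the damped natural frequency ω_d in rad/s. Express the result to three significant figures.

ω_d ≈ 30.0 rad/s

ω_d = ω_n√(1−ζ²) = 38.6·√0.606 = 30.0 rad/s.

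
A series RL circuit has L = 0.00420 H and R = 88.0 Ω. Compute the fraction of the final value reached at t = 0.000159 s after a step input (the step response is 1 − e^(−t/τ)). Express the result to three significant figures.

y/y_∞ ≈ 0.964

τ = L/R = 0.00420/88.0 = 0.0000477 s.
y(t)/y_∞ = 1 − e^(−t/τ) = 1 − e^(−0.000159/0.0000477) = 1 − e^(−3.33) = 0.964.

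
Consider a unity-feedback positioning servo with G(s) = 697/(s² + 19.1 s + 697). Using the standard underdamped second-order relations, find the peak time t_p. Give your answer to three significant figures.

Matching coefficients with s² + 2ζω_n s + ω_n² gives ω_n² = 697 ⇒ ω_n = 26.4 rad/s, and ζ = 19.1/(2ω_n) = 0.362.
ω_d = 26.4·√(1 − 0.362²) = 24.6 rad/s. Then t_p = π/ω_d = 0.128 s.

t_p ≈ 0.128 s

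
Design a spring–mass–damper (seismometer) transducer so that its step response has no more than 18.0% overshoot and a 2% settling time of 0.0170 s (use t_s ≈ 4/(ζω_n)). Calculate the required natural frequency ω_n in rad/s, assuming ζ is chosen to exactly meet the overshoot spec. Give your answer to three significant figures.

ω_n ≈ 491 rad/s

Inverting the overshoot relation: ζ = |ln 0.180|/√(π² + ln²0.180) = 0.479.
Then ω_n = 4/(ζ t_s) = 4/(0.479 × 0.0170) = 491 rad/s.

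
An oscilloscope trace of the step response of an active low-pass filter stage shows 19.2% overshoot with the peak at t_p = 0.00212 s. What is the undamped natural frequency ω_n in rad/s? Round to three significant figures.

ω_n ≈ 1670 rad/s

ζ from %OS: ζ = |ln 0.192|/√(π²+ln²0.192) = 0.465.
From t_p = π/ω_d, ω_d = π/0.00212 = 1480 rad/s, so ω_n = ω_d/√(1−ζ²) = 1670 rad/s.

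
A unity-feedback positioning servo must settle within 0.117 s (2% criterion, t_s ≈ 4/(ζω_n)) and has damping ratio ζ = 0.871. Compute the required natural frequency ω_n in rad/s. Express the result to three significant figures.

ω_n ≈ 39.3 rad/s

Rearranging t_s ≈ 4/(ζω_n) gives ω_n = 4/(ζ·t_s) = 4/(0.871 × 0.117) = 39.3 rad/s.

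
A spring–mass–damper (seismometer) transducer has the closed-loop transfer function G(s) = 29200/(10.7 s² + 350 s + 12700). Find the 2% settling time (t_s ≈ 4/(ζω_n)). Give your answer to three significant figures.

t_s ≈ 0.245 s

Dividing through by 10.7: denominator becomes s² + 32.71 s + 1187.
So ω_n = √1187 = 34.5 rad/s and ζ = 32.71/(2·34.5) = 0.475.
t_s ≈ 4/(ζω_n) = 0.245 s.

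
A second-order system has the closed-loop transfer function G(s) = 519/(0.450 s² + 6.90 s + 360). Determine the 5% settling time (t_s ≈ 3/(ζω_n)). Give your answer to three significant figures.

Dividing through by 0.450: denominator becomes s² + 15.33 s + 800.0.
So ω_n = √800.0 = 28.3 rad/s and ζ = 15.33/(2·28.3) = 0.271.
t_s ≈ 3/(ζω_n) = 0.391 s.

t_s ≈ 0.391 s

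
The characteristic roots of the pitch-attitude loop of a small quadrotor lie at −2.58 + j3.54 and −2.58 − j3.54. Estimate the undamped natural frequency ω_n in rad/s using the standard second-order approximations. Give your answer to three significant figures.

ω_n ≈ 4.38 rad/s

|pole| = ω_n = √(2.58² + 3.54²) = 4.38 rad/s; ζ = cos θ = σ/ω_n = 0.589.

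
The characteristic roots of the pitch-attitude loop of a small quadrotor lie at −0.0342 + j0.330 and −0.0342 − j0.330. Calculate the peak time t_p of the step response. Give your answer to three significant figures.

t_p = π/ω_d with ω_d = 0.330 (the imaginary part), so t_p = 9.52 s.

t_p ≈ 9.52 s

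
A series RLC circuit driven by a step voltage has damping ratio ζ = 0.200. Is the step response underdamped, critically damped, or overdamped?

underdamped

Since ζ = 0.200 < 1, the system is underdamped.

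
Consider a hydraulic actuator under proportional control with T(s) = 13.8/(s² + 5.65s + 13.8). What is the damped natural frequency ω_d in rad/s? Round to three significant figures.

Comparing the denominator to s² + 2ζω_n s + ω_n²: ω_n = √13.8 = 3.71 rad/s, and 2ζω_n = 5.65 so ζ = 5.65/(2·3.71) = 0.760.
ω_d = ω_n√(1−ζ²) = 2.41 rad/s.

ω_d ≈ 2.41 rad/s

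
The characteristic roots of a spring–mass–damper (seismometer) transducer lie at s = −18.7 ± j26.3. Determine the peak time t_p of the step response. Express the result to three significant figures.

t_p ≈ 0.119 s

t_p = π/ω_d with ω_d = 26.3 (the imaginary part), so t_p = 0.119 s.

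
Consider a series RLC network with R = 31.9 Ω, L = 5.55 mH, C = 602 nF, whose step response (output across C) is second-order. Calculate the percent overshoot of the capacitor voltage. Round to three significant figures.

For a series RLC circuit (capacitor voltage as output), ω_n = 1/√(LC) = 1/√(5.55 mH · 602 nF) = 17300 rad/s.
ζ = (R/2)·√(C/L) = (31.9/2)·√(602 nF/5.55 mH) = 0.166.
Overshoot: exp(−π·0.166/√(1−0.166²)) = 0.589, i.e. 58.9%.

%OS ≈ 58.9%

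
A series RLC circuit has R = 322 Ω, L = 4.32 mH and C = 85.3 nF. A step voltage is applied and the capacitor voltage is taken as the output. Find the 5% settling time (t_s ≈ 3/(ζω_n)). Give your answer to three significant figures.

t_s ≈ 0.0000805 s

For a series RLC circuit (capacitor voltage as output), ω_n = 1/√(LC) = 1/√(4.32 mH · 85.3 nF) = 52100 rad/s.
ζ = (R/2)·√(C/L) = (322/2)·√(85.3 nF/4.32 mH) = 0.715.
t_s ≈ 3/(ζω_n) = 0.0000805 s.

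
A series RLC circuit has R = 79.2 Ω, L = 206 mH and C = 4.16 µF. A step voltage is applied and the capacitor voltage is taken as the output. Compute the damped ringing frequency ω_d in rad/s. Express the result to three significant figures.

For a series RLC circuit (capacitor voltage as output), ω_n = 1/√(LC) = 1/√(206 mH · 4.16 µF) = 1080 rad/s.
ζ = (R/2)·√(C/L) = (79.2/2)·√(4.16 µF/206 mH) = 0.178.
ω_d = ω_n√(1−ζ²) = 1060 rad/s.

ω_d ≈ 1060 rad/s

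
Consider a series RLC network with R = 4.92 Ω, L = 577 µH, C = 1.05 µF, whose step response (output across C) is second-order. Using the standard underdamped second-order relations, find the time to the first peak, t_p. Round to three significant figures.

For a series RLC circuit (capacitor voltage as output), ω_n = 1/√(LC) = 1/√(577 µH · 1.05 µF) = 40600 rad/s.
ζ = (R/2)·√(C/L) = (4.92/2)·√(1.05 µF/577 µH) = 0.105.
ω_d = 40600·√(1 − 0.105²) = 40400 rad/s. t_p = π/ω_d = 0.0000778 s.

t_p ≈ 0.0000778 s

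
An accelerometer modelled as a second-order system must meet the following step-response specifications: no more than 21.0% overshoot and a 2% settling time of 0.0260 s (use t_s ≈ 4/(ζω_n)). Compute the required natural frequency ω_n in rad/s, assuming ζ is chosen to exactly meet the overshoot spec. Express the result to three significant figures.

ω_n ≈ 346 rad/s

Inverting the overshoot relation: ζ = |ln 0.210|/√(π² + ln²0.210) = 0.445.
From t_s ≈ 4/(ζω_n): ω_n = 4/(ζ·t_s) = 4/(0.445·0.0260) = 346 rad/s.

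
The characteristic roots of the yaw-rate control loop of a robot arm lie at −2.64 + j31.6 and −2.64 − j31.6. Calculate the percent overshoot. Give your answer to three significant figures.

The poles are at −σ ± jω_d with σ = 2.64 and ω_d = 31.6, so ω_n = √(σ²+ω_d²) = 31.7 rad/s and ζ = σ/ω_n = 0.0833.
%OS = 100·exp(−πζ/√(1−ζ²)) = 76.9%.

%OS ≈ 76.9%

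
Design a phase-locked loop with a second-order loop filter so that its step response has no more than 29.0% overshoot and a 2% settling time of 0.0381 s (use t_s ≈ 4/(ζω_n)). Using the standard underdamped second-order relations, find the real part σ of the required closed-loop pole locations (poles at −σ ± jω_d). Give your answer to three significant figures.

The settling-time spec alone fixes σ = ζω_n = 4/t_s = 4/0.0381 = 105.
(Overshoot then fixes ζ = 0.367 and hence ω_d = σ·√(1−ζ²)/ζ = 266 rad/s.)

σ ≈ 105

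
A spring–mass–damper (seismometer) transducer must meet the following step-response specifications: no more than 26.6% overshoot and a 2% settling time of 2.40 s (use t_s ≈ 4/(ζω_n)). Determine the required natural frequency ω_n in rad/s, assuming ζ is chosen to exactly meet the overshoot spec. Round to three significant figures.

ω_n ≈ 4.29 rad/s

ζ = −ln(OS)/√(π² + (ln OS)²). With OS = 0.266, ln OS = −1.324 and ζ = 1.324/3.409 = 0.388.
Then ω_n = 4/(ζ t_s) = 4/(0.388 × 2.40) = 4.29 rad/s.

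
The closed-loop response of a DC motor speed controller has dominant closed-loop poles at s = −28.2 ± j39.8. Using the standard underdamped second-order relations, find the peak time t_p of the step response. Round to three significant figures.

t_p = π/ω_d with ω_d = 39.8 (the imaginary part), so t_p = 0.0789 s.

t_p ≈ 0.0789 s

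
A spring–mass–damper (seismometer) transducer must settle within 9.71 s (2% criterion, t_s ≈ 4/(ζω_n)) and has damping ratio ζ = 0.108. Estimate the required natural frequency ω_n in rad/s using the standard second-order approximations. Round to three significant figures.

ω_n ≈ 3.81 rad/s

Rearranging t_s ≈ 4/(ζω_n) gives ω_n = 4/(ζ·t_s) = 4/(0.108 × 9.71) = 3.81 rad/s.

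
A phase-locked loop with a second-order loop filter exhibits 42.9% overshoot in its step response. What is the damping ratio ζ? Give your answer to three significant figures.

ζ ≈ 0.260

Inverting the overshoot relation: ζ = |ln 0.429|/√(π² + ln²0.429) = 0.260.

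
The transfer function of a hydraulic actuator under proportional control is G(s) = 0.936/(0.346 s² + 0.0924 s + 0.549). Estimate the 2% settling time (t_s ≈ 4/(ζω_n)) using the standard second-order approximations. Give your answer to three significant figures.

t_s ≈ 30.0 s

Dividing through by 0.346: denominator becomes s² + 0.2671 s + 1.587.
So ω_n = √1.587 = 1.26 rad/s and ζ = 0.2671/(2·1.26) = 0.106.
t_s ≈ 4/(ζω_n) = 30.0 s.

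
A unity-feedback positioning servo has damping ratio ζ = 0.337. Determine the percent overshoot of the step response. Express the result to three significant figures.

For an underdamped second-order system, %OS = 100·exp(−πζ/√(1−ζ²)).
πζ/√(1−ζ²) = π·0.337/√(1−0.114) = 1.124, so %OS = 100·e^(−1.124) = 32.5%.

%OS ≈ 32.5%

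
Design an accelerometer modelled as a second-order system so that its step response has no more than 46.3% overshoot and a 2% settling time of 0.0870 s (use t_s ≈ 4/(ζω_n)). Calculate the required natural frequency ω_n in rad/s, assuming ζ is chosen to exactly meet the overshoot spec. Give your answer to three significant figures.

ω_n ≈ 193 rad/s

From %OS = 100·exp(−πζ/√(1−ζ²)), invert to get ζ = −ln(OS)/√(π² + ln²(OS)) with OS = 0.463.
−ln 0.463 = 0.7700, so ζ = 0.7700/√(π² + 0.5929) = 0.238.
From t_s ≈ 4/(ζω_n): ω_n = 4/(ζ·t_s) = 4/(0.238·0.0870) = 193 rad/s.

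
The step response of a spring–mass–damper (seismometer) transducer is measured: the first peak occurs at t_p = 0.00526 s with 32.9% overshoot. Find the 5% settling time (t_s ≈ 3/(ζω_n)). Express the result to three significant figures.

t_s ≈ 0.0142 s

From the overshoot, ζ = −ln(OS)/√(π²+ln²(OS)) = 0.334.
t_p = π/ω_d ⇒ ω_d = 597 rad/s; then ω_n = ω_d/√(1−ζ²) = 634 rad/s.
t_s ≈ 3/(ζω_n) = 3/(0.334·634) = 0.0142 s.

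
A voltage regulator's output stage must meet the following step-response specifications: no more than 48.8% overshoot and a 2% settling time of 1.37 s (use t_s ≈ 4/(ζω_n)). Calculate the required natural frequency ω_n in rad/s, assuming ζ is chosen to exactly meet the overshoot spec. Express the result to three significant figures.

Inverting the overshoot relation: ζ = |ln 0.488|/√(π² + ln²0.488) = 0.223.
From t_s ≈ 4/(ζω_n): ω_n = 4/(ζ·t_s) = 4/(0.223·1.37) = 13.1 rad/s.

ω_n ≈ 13.1 rad/s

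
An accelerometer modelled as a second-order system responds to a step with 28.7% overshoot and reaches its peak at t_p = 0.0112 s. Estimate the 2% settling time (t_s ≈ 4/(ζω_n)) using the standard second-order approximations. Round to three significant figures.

The overshoot fixes ζ = −ln(OS)/√(π²+ln²(OS)) = 0.369.
t_p = π/ω_d ⇒ ω_d = 280 rad/s; then ω_n = ω_d/√(1−ζ²) = 302 rad/s.
t_s ≈ 4/(ζω_n) = 4/(0.369·302) = 0.0359 s.

t_s ≈ 0.0359 s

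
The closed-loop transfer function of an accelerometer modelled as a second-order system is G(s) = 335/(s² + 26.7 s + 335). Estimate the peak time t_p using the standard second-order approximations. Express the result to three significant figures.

ω_n = √335 = 18.3 rad/s; ζ = 26.7/(2·18.3) = 0.729.
The damped frequency ω_d = ω_n√(1−ζ²) = 12.5 rad/s. Then t_p = π/ω_d = 0.251 s.

t_p ≈ 0.251 s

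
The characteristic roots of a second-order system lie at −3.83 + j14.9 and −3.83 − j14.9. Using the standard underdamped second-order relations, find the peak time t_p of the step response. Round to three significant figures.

t_p ≈ 0.211 s

t_p = π/ω_d with ω_d = 14.9 (the imaginary part), so t_p = 0.211 s.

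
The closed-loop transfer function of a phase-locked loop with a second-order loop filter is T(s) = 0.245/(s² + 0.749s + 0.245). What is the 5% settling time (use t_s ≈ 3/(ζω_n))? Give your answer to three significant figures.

Matching coefficients with s² + 2ζω_n s + ω_n² gives ω_n² = 0.245 ⇒ ω_n = 0.495 rad/s, and ζ = 0.749/(2ω_n) = 0.757.
t_s ≈ 3/(ζω_n) = 3/(0.757·0.495) = 8.01 s.

t_s ≈ 8.01 s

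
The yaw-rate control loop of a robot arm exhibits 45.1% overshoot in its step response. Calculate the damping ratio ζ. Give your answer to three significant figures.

Inverting the overshoot relation: ζ = |ln 0.451|/√(π² + ln²0.451) = 0.246.

ζ ≈ 0.246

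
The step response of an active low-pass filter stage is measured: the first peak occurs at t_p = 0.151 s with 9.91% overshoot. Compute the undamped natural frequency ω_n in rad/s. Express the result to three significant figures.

ζ from %OS: ζ = |ln 0.0991|/√(π²+ln²0.0991) = 0.593.
From t_p = π/ω_d, ω_d = π/0.151 = 20.8 rad/s, so ω_n = ω_d/√(1−ζ²) = 25.8 rad/s.

ω_n ≈ 25.8 rad/s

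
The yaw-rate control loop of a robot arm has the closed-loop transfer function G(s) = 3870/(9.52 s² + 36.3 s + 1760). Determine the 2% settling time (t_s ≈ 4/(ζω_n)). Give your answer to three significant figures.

t_s ≈ 2.10 s

Dividing through by 9.52: denominator becomes s² + 3.813 s + 184.9.
So ω_n = √184.9 = 13.6 rad/s and ζ = 3.813/(2·13.6) = 0.140.
t_s ≈ 4/(ζω_n) = 2.10 s.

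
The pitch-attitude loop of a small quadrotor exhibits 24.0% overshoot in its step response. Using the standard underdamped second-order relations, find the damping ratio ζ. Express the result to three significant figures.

ζ = −ln(OS)/√(π² + (ln OS)²). With OS = 0.240, ln OS = −1.427 and ζ = 1.427/3.451 = 0.414.

ζ ≈ 0.414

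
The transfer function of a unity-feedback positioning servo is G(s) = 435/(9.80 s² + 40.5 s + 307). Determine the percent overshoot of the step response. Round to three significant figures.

Dividing through by 9.80: denominator becomes s² + 4.133 s + 31.33.
So ω_n = √31.33 = 5.60 rad/s and ζ = 4.133/(2·5.60) = 0.369.
Overshoot: exp(−π·0.369/√(1−0.369²)) = 0.287, i.e. 28.7%.

%OS ≈ 28.7%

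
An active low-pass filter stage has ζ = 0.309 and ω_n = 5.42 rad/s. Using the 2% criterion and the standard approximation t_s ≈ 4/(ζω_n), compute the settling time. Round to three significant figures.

t_s ≈ 4/(ζω_n) = 4/(0.309 × 5.42) = 2.39 s.

t_s ≈ 2.39 s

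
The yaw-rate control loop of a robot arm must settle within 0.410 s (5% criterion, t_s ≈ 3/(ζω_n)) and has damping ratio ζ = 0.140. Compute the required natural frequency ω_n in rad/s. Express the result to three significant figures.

Rearranging t_s ≈ 3/(ζω_n) gives ω_n = 3/(ζ·t_s) = 3/(0.140 × 0.410) = 52.3 rad/s.

ω_n ≈ 52.3 rad/s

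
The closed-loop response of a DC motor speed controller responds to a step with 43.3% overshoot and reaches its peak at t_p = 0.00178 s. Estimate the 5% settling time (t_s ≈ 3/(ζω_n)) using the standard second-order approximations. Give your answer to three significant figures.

t_s ≈ 0.00638 s

ζ from %OS: ζ = |ln 0.433|/√(π²+ln²0.433) = 0.257.
From t_p = π/ω_d, ω_d = π/0.00178 = 1760 rad/s, so ω_n = ω_d/√(1−ζ²) = 1830 rad/s.
t_s ≈ 3/(ζω_n) = 3/(0.257·1830) = 0.00638 s.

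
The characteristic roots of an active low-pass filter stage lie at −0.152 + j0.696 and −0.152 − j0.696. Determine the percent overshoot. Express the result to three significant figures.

With σ = 0.152, ω_d = 0.696: ω_n = √(σ²+ω_d²) = 0.712 rad/s, ζ = σ/ω_n = 0.213.
%OS = 100·exp(−πζ/√(1−ζ²)) = 50.4%.

%OS ≈ 50.4%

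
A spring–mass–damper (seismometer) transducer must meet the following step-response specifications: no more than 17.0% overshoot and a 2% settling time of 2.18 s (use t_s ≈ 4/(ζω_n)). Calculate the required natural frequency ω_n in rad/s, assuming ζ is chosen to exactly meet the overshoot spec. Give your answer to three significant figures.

ω_n ≈ 3.73 rad/s

ζ = −ln(OS)/√(π² + (ln OS)²). With OS = 0.170, ln OS = −1.772 and ζ = 1.772/3.607 = 0.491.
Then ω_n = 4/(ζ t_s) = 4/(0.491 × 2.18) = 3.73 rad/s.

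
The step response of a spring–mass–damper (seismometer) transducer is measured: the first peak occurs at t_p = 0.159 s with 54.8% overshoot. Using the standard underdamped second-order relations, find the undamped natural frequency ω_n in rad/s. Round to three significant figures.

From the overshoot, ζ = −ln(OS)/√(π²+ln²(OS)) = 0.188.
t_p = π/ω_d ⇒ ω_d = 19.8 rad/s; then ω_n = ω_d/√(1−ζ²) = 20.1 rad/s.

ω_n ≈ 20.1 rad/s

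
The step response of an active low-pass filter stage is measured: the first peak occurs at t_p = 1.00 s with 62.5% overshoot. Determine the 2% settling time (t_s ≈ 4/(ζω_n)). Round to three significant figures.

t_s ≈ 8.51 s

From the overshoot, ζ = −ln(OS)/√(π²+ln²(OS)) = 0.148.
t_p = π/ω_d ⇒ ω_d = 3.14 rad/s; then ω_n = ω_d/√(1−ζ²) = 3.18 rad/s.
t_s ≈ 4/(ζω_n) = 4/(0.148·3.18) = 8.51 s.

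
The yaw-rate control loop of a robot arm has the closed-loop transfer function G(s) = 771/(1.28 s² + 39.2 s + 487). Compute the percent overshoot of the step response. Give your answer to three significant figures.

%OS ≈ 1.87%

Dividing through by 1.28: denominator becomes s² + 30.62 s + 380.5.
So ω_n = √380.5 = 19.5 rad/s and ζ = 30.62/(2·19.5) = 0.785.
Overshoot: exp(−π·0.785/√(1−0.785²)) = 0.0187, i.e. 1.87%.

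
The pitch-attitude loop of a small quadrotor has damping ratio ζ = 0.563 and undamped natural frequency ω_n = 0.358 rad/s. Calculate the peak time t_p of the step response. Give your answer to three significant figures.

The damped frequency is ω_d = ω_n√(1−ζ²) = 0.358·√(1−0.317) = 0.296 rad/s.
Peak time t_p = π/ω_d = π/0.296 = 10.6 s.

t_p ≈ 10.6 s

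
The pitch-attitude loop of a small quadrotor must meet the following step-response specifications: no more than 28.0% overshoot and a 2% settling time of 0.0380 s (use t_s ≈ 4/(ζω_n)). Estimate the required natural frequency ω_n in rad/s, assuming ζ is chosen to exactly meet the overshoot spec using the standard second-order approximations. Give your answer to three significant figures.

From %OS = 100·exp(−πζ/√(1−ζ²)), invert to get ζ = −ln(OS)/√(π² + ln²(OS)) with OS = 0.280.
−ln 0.280 = 1.273, so ζ = 1.273/√(π² + 1.620) = 0.376.
Then ω_n = 4/(ζ t_s) = 4/(0.376 × 0.0380) = 280 rad/s.

ω_n ≈ 280 rad/s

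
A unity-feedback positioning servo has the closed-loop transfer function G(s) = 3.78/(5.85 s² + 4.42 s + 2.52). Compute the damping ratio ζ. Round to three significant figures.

ζ ≈ 0.576

Dividing through by 5.85: denominator becomes s² + 0.7556 s + 0.4308.
So ω_n = √0.4308 = 0.656 rad/s and ζ = 0.7556/(2·0.656) = 0.576.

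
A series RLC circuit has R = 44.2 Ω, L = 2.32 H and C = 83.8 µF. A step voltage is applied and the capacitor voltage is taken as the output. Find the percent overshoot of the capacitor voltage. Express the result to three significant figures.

%OS ≈ 65.6%

For a series RLC circuit (capacitor voltage as output), ω_n = 1/√(LC) = 1/√(2.32 H · 83.8 µF) = 71.7 rad/s.
ζ = (R/2)·√(C/L) = (44.2/2)·√(83.8 µF/2.32 H) = 0.133.
%OS = 100 e^{−πζ/√(1−ζ²)} with ζ = 0.133 gives 65.6%.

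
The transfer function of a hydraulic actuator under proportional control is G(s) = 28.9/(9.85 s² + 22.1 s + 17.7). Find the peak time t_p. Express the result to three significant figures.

Dividing through by 9.85: denominator becomes s² + 2.244 s + 1.797.
So ω_n = √1.797 = 1.34 rad/s and ζ = 2.244/(2·1.34) = 0.837.
ω_d = 1.34·√(1 − 0.837²) = 0.734 rad/s. t_p = π/ω_d = 4.28 s.

t_p ≈ 4.28 s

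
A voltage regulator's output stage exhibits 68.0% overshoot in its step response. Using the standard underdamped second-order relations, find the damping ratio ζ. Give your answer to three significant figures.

ζ ≈ 0.122

Inverting the overshoot relation: ζ = |ln 0.680|/√(π² + ln²0.680) = 0.122.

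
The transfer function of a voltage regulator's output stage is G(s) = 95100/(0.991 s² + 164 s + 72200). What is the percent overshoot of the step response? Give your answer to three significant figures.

Dividing through by 0.991: denominator becomes s² + 165.5 s + 72860.
So ω_n = √72860 = 270 rad/s and ζ = 165.5/(2·270) = 0.307.
%OS = 100·exp(−πζ/√(1−ζ²)) = 36.4%.

%OS ≈ 36.4%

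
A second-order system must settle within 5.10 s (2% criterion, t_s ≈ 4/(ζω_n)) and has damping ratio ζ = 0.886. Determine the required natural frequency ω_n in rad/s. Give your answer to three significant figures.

ω_n ≈ 0.885 rad/s

Rearranging t_s ≈ 4/(ζω_n) gives ω_n = 4/(ζ·t_s) = 4/(0.886 × 5.10) = 0.885 rad/s.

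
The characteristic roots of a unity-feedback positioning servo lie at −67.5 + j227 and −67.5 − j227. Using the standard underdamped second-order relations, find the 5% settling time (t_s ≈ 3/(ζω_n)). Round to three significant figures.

For poles at −σ ± jω_d, ζω_n = σ = 67.5, so t_s ≈ 3/σ = 0.0444 s.

t_s ≈ 0.0444 s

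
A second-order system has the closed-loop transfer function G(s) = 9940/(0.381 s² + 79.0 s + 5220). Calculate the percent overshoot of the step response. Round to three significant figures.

%OS ≈ 0.249%

Dividing through by 0.381: denominator becomes s² + 207.3 s + 13700.
So ω_n = √13700 = 117 rad/s and ζ = 207.3/(2·117) = 0.886.
%OS = 100 e^{−πζ/√(1−ζ²)} with ζ = 0.886 gives 0.249%.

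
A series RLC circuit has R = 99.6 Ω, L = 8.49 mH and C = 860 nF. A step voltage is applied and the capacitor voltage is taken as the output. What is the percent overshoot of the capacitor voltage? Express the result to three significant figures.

For a series RLC circuit (capacitor voltage as output), ω_n = 1/√(LC) = 1/√(8.49 mH · 860 nF) = 11700 rad/s.
ζ = (R/2)·√(C/L) = (99.6/2)·√(860 nF/8.49 mH) = 0.501.
%OS = 100 e^{−πζ/√(1−ζ²)} with ζ = 0.501 gives 16.2%.

%OS ≈ 16.2%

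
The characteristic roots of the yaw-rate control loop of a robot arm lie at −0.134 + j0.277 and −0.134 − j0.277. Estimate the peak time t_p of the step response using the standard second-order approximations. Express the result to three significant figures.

t_p ≈ 11.3 s

t_p = π/ω_d with ω_d = 0.277 (the imaginary part), so t_p = 11.3 s.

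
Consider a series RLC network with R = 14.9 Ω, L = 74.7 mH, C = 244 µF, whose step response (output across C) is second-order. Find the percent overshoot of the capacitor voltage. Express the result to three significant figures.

For a series RLC circuit (capacitor voltage as output), ω_n = 1/√(LC) = 1/√(74.7 mH · 244 µF) = 234 rad/s.
ζ = (R/2)·√(C/L) = (14.9/2)·√(244 µF/74.7 mH) = 0.426.
Overshoot: exp(−π·0.426/√(1−0.426²)) = 0.228, i.e. 22.8%.

%OS ≈ 22.8%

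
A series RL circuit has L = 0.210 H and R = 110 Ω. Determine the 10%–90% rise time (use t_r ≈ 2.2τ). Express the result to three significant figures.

t_r ≈ 0.00420 s

τ = L/R = 0.210/110 = 0.00191 s.
t_r ≈ 2.2τ = 0.00420 s.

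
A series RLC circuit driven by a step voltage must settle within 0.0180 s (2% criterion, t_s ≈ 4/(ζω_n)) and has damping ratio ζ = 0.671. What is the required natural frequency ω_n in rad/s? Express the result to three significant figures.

ω_n ≈ 331 rad/s

Rearranging t_s ≈ 4/(ζω_n) gives ω_n = 4/(ζ·t_s) = 4/(0.671 × 0.0180) = 331 rad/s.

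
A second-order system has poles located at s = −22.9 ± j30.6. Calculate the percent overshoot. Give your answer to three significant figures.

%OS ≈ 9.53%

With σ = 22.9, ω_d = 30.6: ω_n = √(σ²+ω_d²) = 38.2 rad/s, ζ = σ/ω_n = 0.599.
%OS = 100 e^{−πζ/√(1−ζ²)} with ζ = 0.599 gives 9.53%.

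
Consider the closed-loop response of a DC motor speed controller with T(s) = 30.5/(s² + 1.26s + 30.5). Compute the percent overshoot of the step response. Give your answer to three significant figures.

Comparing the denominator to s² + 2ζω_n s + ω_n²: ω_n = √30.5 = 5.52 rad/s, and 2ζω_n = 1.26 so ζ = 1.26/(2·5.52) = 0.114.
%OS = 100·exp(−πζ/√(1−ζ²)) = 69.7%.

%OS ≈ 69.7%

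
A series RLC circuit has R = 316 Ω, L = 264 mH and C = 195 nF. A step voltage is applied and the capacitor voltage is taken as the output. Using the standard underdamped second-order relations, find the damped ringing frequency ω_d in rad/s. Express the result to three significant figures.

For a series RLC circuit (capacitor voltage as output), ω_n = 1/√(LC) = 1/√(264 mH · 195 nF) = 4410 rad/s.
ζ = (R/2)·√(C/L) = (316/2)·√(195 nF/264 mH) = 0.136.
ω_d = ω_n√(1−ζ²) = 4370 rad/s.

ω_d ≈ 4370 rad/s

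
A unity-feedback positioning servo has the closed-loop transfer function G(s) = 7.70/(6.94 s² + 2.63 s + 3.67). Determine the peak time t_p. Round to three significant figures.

t_p ≈ 4.47 s

Dividing through by 6.94: denominator becomes s² + 0.3790 s + 0.5288.
So ω_n = √0.5288 = 0.727 rad/s and ζ = 0.3790/(2·0.727) = 0.261.
ω_d = ω_n√(1−ζ²) = 0.702 rad/s. t_p = π/ω_d = 4.47 s.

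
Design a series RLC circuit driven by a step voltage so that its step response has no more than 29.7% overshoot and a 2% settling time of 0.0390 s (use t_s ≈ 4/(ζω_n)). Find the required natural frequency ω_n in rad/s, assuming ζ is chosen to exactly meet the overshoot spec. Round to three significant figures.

ω_n ≈ 285 rad/s

ζ = −ln(OS)/√(π² + (ln OS)²). With OS = 0.297, ln OS = −1.214 and ζ = 1.214/3.368 = 0.360.
Then ω_n = 4/(ζ t_s) = 4/(0.360 × 0.0390) = 285 rad/s.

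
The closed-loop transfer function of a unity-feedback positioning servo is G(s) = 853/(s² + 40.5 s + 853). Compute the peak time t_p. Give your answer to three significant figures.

Comparing the denominator to s² + 2ζω_n s + ω_n²: ω_n = √853 = 29.2 rad/s, and 2ζω_n = 40.5 so ζ = 40.5/(2·29.2) = 0.693.
The damped frequency ω_d = ω_n√(1−ζ²) = 21.0 rad/s. Then t_p = π/ω_d = 0.149 s.

t_p ≈ 0.149 s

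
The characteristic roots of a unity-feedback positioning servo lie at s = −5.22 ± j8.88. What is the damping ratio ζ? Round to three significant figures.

With σ = 5.22, ω_d = 8.88: ω_n = √(σ²+ω_d²) = 10.3 rad/s, ζ = σ/ω_n = 0.507.

ζ ≈ 0.507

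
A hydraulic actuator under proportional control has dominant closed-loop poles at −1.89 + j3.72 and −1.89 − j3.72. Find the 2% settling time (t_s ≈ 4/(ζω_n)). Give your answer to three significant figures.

t_s ≈ 2.12 s

For poles at −σ ± jω_d, ζω_n = σ = 1.89, so t_s ≈ 4/σ = 2.12 s.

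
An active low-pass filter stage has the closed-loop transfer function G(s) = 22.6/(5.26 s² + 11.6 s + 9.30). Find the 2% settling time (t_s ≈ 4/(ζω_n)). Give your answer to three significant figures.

Dividing through by 5.26: denominator becomes s² + 2.205 s + 1.768.
So ω_n = √1.768 = 1.33 rad/s and ζ = 2.205/(2·1.33) = 0.829.
t_s ≈ 4/(ζω_n) = 3.63 s.

t_s ≈ 3.63 s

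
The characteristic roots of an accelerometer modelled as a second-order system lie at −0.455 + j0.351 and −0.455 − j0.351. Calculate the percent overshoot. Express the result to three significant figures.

The poles are at −σ ± jω_d with σ = 0.455 and ω_d = 0.351, so ω_n = √(σ²+ω_d²) = 0.575 rad/s and ζ = σ/ω_n = 0.792.
%OS = 100·exp(−πζ/√(1−ζ²)) = 1.70%.

%OS ≈ 1.70%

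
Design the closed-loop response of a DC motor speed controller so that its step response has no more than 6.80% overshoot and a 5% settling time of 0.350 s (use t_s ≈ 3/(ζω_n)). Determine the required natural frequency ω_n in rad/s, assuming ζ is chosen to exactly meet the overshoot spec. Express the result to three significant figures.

Inverting the overshoot relation: ζ = |ln 0.0680|/√(π² + ln²0.0680) = 0.650.
Then ω_n = 3/(ζ t_s) = 3/(0.650 × 0.350) = 13.2 rad/s.

ω_n ≈ 13.2 rad/s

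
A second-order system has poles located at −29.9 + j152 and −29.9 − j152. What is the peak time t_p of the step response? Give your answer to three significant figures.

t_p = π/ω_d with ω_d = 152 (the imaginary part), so t_p = 0.0207 s.

t_p ≈ 0.0207 s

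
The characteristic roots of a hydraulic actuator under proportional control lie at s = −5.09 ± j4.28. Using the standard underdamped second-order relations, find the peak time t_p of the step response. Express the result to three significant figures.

t_p = π/ω_d with ω_d = 4.28 (the imaginary part), so t_p = 0.734 s.

t_p ≈ 0.734 s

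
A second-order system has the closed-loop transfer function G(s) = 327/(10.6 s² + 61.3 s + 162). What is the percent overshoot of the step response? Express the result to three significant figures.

%OS ≈ 3.17%

Dividing through by 10.6: denominator becomes s² + 5.783 s + 15.28.
So ω_n = √15.28 = 3.91 rad/s and ζ = 5.783/(2·3.91) = 0.740.
%OS = 100 e^{−πζ/√(1−ζ²)} with ζ = 0.740 gives 3.17%.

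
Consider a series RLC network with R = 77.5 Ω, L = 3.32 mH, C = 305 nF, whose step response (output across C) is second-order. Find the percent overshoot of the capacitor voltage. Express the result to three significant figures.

For a series RLC circuit (capacitor voltage as output), ω_n = 1/√(LC) = 1/√(3.32 mH · 305 nF) = 31400 rad/s.
ζ = (R/2)·√(C/L) = (77.5/2)·√(305 nF/3.32 mH) = 0.371.
%OS = 100·exp(−πζ/√(1−ζ²)) = 28.5%.

%OS ≈ 28.5%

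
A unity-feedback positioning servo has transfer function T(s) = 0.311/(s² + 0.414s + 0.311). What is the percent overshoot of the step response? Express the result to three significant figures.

%OS ≈ 28.5%

Comparing the denominator to s² + 2ζω_n s + ω_n²: ω_n = √0.311 = 0.558 rad/s, and 2ζω_n = 0.414 so ζ = 0.414/(2·0.558) = 0.371.
%OS = 100 e^{−πζ/√(1−ζ²)} with ζ = 0.371 gives 28.5%.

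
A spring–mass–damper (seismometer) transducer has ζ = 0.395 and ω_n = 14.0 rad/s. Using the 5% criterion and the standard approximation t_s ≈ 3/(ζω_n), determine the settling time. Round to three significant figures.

t_s ≈ 3/(ζω_n) = 3/(0.395 × 14.0) = 0.542 s.

t_s ≈ 0.542 s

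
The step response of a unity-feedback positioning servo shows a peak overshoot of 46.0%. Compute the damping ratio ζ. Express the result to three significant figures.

Inverting the overshoot relation: ζ = |ln 0.460|/√(π² + ln²0.460) = 0.240.

ζ ≈ 0.240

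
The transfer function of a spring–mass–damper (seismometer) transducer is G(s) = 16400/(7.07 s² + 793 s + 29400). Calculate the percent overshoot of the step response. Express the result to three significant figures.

%OS ≈ 0.395%

Dividing through by 7.07: denominator becomes s² + 112.2 s + 4158.
So ω_n = √4158 = 64.5 rad/s and ζ = 112.2/(2·64.5) = 0.870.
%OS = 100 e^{−πζ/√(1−ζ²)} with ζ = 0.870 gives 0.395%.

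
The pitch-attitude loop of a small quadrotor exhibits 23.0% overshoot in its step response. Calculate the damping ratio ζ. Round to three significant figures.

ζ ≈ 0.424

ζ = −ln(OS)/√(π² + (ln OS)²). With OS = 0.230, ln OS = −1.470 and ζ = 1.470/3.468 = 0.424.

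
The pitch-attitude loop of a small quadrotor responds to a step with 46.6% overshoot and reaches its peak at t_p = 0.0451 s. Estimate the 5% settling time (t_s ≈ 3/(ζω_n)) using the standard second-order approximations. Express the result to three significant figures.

t_s ≈ 0.177 s

ζ from %OS: ζ = |ln 0.466|/√(π²+ln²0.466) = 0.236.
From t_p = π/ω_d, ω_d = π/0.0451 = 69.7 rad/s, so ω_n = ω_d/√(1−ζ²) = 71.7 rad/s.
t_s ≈ 3/(ζω_n) = 3/(0.236·71.7) = 0.177 s.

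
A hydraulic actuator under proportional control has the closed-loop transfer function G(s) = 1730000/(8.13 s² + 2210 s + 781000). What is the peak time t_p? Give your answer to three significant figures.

Dividing through by 8.13: denominator becomes s² + 271.8 s + 96060.
So ω_n = √96060 = 310 rad/s and ζ = 271.8/(2·310) = 0.439.
The damped frequency ω_d = ω_n√(1−ζ²) = 279 rad/s. t_p = π/ω_d = 0.0113 s.

t_p ≈ 0.0113 s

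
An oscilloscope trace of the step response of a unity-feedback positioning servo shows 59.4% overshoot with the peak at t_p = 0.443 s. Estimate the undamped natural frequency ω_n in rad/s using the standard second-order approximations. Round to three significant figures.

ω_n ≈ 7.19 rad/s

The overshoot fixes ζ = −ln(OS)/√(π²+ln²(OS)) = 0.164.
t_p = π/ω_d ⇒ ω_d = 7.09 rad/s; then ω_n = ω_d/√(1−ζ²) = 7.19 rad/s.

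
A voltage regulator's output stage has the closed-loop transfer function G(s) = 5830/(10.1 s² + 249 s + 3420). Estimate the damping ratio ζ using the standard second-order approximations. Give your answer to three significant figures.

Dividing through by 10.1: denominator becomes s² + 24.65 s + 338.6.
So ω_n = √338.6 = 18.4 rad/s and ζ = 24.65/(2·18.4) = 0.670.

ζ ≈ 0.670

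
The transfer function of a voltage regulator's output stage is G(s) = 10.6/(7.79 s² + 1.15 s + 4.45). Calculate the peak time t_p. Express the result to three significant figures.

t_p ≈ 4.18 s

Dividing through by 7.79: denominator becomes s² + 0.1476 s + 0.5712.
So ω_n = √0.5712 = 0.756 rad/s and ζ = 0.1476/(2·0.756) = 0.0977.
ω_d = 0.756·√(1 − 0.0977²) = 0.752 rad/s. t_p = π/ω_d = 4.18 s.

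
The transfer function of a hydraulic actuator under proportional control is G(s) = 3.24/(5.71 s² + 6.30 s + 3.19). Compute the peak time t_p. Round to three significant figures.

t_p ≈ 6.23 s

Dividing through by 5.71: denominator becomes s² + 1.103 s + 0.5587.
So ω_n = √0.5587 = 0.747 rad/s and ζ = 1.103/(2·0.747) = 0.738.
ω_d = ω_n√(1−ζ²) = 0.504 rad/s. t_p = π/ω_d = 6.23 s.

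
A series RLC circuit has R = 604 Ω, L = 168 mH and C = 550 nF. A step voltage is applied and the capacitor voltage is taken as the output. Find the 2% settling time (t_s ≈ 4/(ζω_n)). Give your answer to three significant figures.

t_s ≈ 0.00223 s

For a series RLC circuit (capacitor voltage as output), ω_n = 1/√(LC) = 1/√(168 mH · 550 nF) = 3290 rad/s.
ζ = (R/2)·√(C/L) = (604/2)·√(550 nF/168 mH) = 0.546.
t_s ≈ 4/(ζω_n) = 0.00223 s.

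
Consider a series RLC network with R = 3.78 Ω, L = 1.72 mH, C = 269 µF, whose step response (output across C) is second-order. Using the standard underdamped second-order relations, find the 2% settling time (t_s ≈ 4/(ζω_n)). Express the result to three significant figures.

For a series RLC circuit (capacitor voltage as output), ω_n = 1/√(LC) = 1/√(1.72 mH · 269 µF) = 1470 rad/s.
ζ = (R/2)·√(C/L) = (3.78/2)·√(269 µF/1.72 mH) = 0.747.
t_s ≈ 4/(ζω_n) = 0.00364 s.

t_s ≈ 0.00364 s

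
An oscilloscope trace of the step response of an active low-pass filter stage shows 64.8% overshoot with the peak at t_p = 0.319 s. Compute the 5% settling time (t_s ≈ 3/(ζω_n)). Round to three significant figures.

t_s ≈ 2.21 s

The overshoot fixes ζ = −ln(OS)/√(π²+ln²(OS)) = 0.137.
From t_p = π/ω_d, ω_d = π/0.319 = 9.85 rad/s, so ω_n = ω_d/√(1−ζ²) = 9.94 rad/s.
t_s ≈ 3/(ζω_n) = 3/(0.137·9.94) = 2.21 s.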